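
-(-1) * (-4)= -4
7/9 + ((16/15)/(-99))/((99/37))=113753/147015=0.77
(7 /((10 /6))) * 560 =2352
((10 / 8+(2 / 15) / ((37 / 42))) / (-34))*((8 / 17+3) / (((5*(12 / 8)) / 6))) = -3599 / 31450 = -0.11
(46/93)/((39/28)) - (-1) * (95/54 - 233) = -5024533/21762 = -230.89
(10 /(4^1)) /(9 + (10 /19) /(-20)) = 95 /341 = 0.28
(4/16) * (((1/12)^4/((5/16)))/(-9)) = -1/233280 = -0.00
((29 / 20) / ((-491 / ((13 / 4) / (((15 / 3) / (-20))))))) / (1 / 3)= 1131 / 9820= 0.12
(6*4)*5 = 120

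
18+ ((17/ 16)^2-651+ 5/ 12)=-631.45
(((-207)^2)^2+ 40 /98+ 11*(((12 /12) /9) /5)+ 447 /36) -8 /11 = 178132291630441 /97020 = 1836036813.34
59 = 59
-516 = -516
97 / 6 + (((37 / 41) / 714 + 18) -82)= -700118 / 14637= -47.83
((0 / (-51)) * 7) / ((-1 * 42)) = 0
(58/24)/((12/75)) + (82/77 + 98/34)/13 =12585341/816816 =15.41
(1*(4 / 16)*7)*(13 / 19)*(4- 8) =-91 / 19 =-4.79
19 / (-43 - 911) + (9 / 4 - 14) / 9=-281 / 212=-1.33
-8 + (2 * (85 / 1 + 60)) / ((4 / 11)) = 1579 / 2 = 789.50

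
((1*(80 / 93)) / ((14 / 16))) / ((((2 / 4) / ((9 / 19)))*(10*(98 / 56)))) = 1536 / 28861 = 0.05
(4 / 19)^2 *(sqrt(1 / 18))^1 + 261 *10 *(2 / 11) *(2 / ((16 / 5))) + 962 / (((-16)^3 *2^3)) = 8 *sqrt(2) / 1083 + 53447509 / 180224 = 296.57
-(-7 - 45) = 52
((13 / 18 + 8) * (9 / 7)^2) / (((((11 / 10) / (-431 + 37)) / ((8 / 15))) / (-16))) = 44069.52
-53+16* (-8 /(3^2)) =-605 /9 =-67.22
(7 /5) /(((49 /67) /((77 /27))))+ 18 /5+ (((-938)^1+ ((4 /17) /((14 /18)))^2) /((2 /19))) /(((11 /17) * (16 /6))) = -5154.77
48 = 48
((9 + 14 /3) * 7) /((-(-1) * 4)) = 287 /12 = 23.92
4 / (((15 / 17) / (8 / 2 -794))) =-10744 / 3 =-3581.33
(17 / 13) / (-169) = -17 / 2197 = -0.01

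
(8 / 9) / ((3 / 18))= 16 / 3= 5.33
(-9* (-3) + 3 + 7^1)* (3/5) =111/5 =22.20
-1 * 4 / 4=-1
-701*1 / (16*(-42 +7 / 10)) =3505 / 3304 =1.06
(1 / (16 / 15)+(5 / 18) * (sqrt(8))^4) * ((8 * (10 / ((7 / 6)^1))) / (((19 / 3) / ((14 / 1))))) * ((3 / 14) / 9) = 3850 / 57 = 67.54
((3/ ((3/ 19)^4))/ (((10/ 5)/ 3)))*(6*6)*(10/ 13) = 2606420/ 13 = 200493.85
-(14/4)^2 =-49/4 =-12.25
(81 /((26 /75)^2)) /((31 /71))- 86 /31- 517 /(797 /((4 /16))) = 6433352230 /4175483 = 1540.74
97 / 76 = 1.28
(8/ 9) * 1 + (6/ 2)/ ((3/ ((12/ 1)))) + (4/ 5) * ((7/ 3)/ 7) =592/ 45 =13.16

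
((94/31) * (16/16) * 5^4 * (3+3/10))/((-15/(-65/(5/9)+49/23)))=34147850/713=47893.20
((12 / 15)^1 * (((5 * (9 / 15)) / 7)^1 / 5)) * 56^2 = 5376 / 25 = 215.04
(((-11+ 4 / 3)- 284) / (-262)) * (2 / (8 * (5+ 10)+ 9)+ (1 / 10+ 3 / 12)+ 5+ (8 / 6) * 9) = 39471443 / 2027880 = 19.46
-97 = -97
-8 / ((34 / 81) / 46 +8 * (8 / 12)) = -14904 / 9953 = -1.50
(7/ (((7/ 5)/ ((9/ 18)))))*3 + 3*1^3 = 21/ 2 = 10.50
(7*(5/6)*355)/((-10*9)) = -2485/108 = -23.01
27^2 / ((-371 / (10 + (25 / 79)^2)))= -6564645 / 330773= -19.85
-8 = -8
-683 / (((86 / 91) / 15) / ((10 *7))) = -32630325 / 43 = -758844.77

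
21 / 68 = 0.31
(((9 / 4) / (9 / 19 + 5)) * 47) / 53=8037 / 22048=0.36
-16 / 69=-0.23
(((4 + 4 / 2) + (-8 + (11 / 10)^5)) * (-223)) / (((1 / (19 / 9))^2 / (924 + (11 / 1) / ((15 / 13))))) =14635521797347 / 40500000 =361370.91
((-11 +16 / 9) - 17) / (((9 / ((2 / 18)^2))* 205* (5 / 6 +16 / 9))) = -472 / 7023915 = -0.00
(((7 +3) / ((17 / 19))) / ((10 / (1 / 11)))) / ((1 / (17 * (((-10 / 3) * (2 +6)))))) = -1520 / 33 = -46.06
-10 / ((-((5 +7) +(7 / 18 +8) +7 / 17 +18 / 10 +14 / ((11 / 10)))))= 168300 / 594569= 0.28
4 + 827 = 831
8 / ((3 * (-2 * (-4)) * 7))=1 / 21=0.05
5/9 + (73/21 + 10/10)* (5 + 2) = 287/9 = 31.89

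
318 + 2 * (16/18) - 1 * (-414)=6604/9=733.78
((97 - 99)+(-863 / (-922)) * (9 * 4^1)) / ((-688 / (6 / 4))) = -10959 / 158584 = -0.07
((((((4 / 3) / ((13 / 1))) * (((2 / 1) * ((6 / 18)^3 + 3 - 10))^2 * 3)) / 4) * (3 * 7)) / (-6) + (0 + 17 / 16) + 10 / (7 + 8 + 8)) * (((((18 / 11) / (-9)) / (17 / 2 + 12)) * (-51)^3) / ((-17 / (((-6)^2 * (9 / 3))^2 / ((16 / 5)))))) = 6900601035915 / 539396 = 12793200.24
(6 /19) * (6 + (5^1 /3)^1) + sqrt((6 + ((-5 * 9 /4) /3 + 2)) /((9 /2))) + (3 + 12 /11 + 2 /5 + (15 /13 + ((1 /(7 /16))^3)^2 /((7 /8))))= sqrt(34) /6 + 1913586735562 /11187831655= 172.01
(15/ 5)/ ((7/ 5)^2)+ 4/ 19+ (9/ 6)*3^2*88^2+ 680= 97965165/ 931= 105225.74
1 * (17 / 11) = 17 / 11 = 1.55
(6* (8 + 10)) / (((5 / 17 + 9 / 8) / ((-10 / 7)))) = -108.72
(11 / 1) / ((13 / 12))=132 / 13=10.15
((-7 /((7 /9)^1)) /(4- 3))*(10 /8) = -45 /4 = -11.25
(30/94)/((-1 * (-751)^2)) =-0.00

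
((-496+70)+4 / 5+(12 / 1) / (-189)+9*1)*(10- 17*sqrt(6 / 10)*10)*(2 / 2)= -262246 / 63+4458182*sqrt(15) / 315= 50651.54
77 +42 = 119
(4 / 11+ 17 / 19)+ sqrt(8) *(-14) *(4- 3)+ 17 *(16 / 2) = 28687 / 209- 28 *sqrt(2) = 97.66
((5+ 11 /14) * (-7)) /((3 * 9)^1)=-3 /2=-1.50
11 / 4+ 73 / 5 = 347 / 20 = 17.35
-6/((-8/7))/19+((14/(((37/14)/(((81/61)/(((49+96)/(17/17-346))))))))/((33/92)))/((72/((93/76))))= -28272111/54718708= -0.52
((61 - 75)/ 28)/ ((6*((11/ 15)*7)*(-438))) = 0.00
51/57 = 17/19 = 0.89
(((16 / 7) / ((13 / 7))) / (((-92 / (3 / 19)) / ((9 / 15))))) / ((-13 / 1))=36 / 369265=0.00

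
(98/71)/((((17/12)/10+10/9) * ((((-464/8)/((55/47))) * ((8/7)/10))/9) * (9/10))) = -7717500/3967693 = -1.95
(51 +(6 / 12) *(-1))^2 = 10201 / 4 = 2550.25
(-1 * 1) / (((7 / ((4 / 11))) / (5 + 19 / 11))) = -296 / 847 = -0.35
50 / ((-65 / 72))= -720 / 13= -55.38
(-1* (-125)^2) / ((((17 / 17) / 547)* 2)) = -8546875 / 2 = -4273437.50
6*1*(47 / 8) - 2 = 133 / 4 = 33.25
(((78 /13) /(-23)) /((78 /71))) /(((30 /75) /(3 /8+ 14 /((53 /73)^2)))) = -214872625 /13438256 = -15.99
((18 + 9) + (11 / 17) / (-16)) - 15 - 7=1349 / 272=4.96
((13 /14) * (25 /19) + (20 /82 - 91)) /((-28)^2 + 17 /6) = -2929383 /25743613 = -0.11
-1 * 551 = -551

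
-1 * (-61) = 61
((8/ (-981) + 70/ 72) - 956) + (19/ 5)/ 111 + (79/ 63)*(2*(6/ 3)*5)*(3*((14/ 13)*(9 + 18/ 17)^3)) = 419907403306447/ 5151673540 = 81508.93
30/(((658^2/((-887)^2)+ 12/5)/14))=413053725/2901512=142.36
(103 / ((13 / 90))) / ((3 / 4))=12360 / 13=950.77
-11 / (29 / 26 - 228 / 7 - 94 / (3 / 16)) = 6006 / 290903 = 0.02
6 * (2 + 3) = 30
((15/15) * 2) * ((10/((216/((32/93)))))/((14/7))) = 40/2511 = 0.02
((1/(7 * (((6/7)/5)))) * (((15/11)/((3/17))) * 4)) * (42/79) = 11900/869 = 13.69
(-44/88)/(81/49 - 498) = 0.00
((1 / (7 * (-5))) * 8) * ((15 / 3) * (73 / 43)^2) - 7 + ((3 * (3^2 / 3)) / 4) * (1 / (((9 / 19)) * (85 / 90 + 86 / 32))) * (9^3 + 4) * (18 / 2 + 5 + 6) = 129715475061 / 6769189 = 19162.63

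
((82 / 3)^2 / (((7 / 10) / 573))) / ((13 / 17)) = 218328280 / 273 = 799737.29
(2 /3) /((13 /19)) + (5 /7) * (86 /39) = 232 /91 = 2.55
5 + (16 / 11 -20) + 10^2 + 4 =995 / 11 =90.45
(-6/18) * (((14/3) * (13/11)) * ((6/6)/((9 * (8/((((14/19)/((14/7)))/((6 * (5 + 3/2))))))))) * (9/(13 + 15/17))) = -833/5326992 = -0.00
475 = 475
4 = 4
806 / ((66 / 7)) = 2821 / 33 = 85.48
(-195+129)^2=4356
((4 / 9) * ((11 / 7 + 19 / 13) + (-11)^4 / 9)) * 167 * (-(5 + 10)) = -4458282100 / 2457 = -1814522.63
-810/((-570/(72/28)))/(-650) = -243/43225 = -0.01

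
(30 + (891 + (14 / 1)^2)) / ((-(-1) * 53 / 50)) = 55850 / 53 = 1053.77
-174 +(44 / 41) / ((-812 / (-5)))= -1448147 / 8323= -173.99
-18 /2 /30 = -3 /10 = -0.30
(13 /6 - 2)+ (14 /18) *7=101 /18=5.61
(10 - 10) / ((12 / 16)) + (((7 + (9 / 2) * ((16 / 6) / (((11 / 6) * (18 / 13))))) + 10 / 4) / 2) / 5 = 313 / 220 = 1.42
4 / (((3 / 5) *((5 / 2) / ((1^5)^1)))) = 8 / 3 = 2.67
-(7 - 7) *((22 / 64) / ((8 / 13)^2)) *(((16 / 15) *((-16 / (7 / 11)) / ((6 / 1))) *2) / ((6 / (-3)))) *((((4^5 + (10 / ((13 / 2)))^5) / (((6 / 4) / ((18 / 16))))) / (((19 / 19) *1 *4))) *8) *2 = 0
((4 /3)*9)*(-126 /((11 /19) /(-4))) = 114912 /11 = 10446.55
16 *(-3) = -48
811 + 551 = 1362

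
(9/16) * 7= 63/16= 3.94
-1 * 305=-305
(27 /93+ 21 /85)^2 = 2005056 /6943225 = 0.29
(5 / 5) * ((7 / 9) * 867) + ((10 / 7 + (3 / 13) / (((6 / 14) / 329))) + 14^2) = 286354 / 273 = 1048.92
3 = 3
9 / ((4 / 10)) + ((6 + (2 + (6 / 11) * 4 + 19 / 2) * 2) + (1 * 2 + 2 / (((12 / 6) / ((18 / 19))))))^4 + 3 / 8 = 26535905563944191 / 15264238088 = 1738436.30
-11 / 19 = -0.58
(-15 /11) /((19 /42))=-630 /209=-3.01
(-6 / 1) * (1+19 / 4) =-69 / 2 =-34.50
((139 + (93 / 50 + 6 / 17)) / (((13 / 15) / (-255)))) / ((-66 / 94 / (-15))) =-253865565 / 286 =-887641.84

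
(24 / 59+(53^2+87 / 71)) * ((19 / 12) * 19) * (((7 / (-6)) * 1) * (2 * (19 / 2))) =-1874262.23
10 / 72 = 5 / 36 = 0.14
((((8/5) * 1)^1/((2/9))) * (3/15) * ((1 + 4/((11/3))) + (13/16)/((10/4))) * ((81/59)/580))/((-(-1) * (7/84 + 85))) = 0.00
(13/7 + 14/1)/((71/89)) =9879/497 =19.88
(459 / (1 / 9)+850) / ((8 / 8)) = 4981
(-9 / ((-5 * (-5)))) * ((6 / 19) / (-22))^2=-81 / 1092025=-0.00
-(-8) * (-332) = -2656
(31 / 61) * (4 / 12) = 31 / 183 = 0.17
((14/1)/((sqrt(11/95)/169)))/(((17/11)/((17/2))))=1183 * sqrt(1045)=38242.20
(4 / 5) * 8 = 32 / 5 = 6.40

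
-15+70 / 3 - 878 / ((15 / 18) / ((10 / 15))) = -10411 / 15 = -694.07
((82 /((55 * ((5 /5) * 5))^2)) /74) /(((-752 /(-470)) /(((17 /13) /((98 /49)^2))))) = 697 /232804000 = 0.00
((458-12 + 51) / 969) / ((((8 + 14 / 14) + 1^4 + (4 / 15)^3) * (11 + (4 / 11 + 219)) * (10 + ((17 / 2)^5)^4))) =0.00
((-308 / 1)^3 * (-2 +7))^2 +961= 21342451721114561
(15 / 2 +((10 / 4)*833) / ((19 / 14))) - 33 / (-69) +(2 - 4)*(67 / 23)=1343011 / 874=1536.63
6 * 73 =438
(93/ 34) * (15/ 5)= 279/ 34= 8.21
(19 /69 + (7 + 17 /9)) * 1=1897 /207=9.16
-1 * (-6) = 6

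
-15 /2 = -7.50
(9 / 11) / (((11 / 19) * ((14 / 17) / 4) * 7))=5814 / 5929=0.98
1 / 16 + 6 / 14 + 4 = 503 / 112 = 4.49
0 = 0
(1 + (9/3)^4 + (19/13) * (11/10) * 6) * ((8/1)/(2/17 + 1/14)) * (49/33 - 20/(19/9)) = -56812719152/1833975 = -30977.91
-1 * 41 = -41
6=6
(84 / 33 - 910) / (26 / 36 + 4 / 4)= -526.91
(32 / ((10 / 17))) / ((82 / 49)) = 6664 / 205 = 32.51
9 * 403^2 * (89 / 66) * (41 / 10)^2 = 72893544243 / 2200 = 33133429.20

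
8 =8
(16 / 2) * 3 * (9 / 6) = 36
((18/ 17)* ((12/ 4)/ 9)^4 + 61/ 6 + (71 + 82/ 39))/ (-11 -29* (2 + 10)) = -331297/ 1428102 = -0.23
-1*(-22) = 22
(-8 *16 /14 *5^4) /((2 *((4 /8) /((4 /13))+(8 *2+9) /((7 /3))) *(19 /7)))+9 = -1001839 /13129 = -76.31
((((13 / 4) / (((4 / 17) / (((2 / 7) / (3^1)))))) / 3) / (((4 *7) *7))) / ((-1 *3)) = -221 / 296352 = -0.00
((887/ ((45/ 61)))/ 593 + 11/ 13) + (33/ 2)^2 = 381767249/ 1387620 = 275.12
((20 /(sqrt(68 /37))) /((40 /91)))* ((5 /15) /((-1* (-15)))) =91* sqrt(629) /3060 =0.75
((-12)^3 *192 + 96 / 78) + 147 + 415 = -4305766 / 13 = -331212.77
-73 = -73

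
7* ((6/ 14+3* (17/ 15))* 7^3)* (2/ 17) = 91924/ 85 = 1081.46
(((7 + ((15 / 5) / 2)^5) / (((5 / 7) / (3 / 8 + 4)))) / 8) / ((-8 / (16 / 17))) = -22883 / 17408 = -1.31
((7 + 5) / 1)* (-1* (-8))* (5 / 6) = 80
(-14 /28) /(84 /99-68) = 0.01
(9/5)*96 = 864/5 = 172.80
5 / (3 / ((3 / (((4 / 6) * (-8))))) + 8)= 15 / 8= 1.88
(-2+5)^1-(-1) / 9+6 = 82 / 9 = 9.11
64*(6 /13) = 384 /13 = 29.54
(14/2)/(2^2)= 7/4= 1.75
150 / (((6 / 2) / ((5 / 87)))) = 250 / 87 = 2.87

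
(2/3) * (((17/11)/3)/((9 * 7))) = 34/6237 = 0.01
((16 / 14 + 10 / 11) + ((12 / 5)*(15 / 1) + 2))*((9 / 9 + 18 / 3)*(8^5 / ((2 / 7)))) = 353697792 / 11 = 32154344.73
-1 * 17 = -17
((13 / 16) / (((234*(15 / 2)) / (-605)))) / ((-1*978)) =121 / 422496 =0.00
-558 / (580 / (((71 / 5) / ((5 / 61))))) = -1208349 / 7250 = -166.67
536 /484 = 134 /121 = 1.11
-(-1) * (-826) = -826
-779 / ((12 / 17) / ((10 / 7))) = -1576.55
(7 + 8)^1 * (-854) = -12810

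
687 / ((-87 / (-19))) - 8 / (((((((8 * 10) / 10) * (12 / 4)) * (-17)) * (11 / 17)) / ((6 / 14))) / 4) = 335143 / 2233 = 150.09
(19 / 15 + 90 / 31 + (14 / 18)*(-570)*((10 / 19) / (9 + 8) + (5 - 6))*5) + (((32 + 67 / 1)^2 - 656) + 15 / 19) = 565634299 / 50065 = 11298.00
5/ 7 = 0.71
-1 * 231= -231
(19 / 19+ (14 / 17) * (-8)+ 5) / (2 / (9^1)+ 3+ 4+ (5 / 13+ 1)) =-0.07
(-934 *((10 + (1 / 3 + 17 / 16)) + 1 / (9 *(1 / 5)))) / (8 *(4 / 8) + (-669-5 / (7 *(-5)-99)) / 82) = 2207783129 / 822402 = 2684.55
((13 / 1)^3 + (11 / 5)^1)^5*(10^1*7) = 2250617500356037105664 / 625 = 3600988000569659369.06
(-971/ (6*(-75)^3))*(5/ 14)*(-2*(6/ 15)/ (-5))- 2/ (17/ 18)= -1594670993/ 753046875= -2.12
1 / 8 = 0.12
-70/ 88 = -35/ 44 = -0.80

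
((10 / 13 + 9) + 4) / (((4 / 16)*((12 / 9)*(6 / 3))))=537 / 26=20.65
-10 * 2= -20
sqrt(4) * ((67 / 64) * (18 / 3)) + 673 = 10969 / 16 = 685.56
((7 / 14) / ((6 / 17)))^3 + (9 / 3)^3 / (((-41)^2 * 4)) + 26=83794385 / 2904768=28.85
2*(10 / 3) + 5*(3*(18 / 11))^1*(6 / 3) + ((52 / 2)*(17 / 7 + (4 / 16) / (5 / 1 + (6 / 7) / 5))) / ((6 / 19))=14477207 / 55748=259.69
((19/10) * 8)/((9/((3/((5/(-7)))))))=-532/75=-7.09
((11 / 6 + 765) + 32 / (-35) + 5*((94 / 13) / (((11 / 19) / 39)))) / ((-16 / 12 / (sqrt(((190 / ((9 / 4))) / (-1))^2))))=-140508287 / 693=-202753.66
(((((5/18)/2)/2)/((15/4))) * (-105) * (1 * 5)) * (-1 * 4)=350/9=38.89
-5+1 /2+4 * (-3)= -33 /2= -16.50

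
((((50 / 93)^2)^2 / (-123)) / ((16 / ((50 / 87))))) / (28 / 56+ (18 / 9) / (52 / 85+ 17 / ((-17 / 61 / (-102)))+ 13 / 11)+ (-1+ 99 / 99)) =-25257148437500 / 517916168703955143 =-0.00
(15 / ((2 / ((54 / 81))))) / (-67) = -5 / 67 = -0.07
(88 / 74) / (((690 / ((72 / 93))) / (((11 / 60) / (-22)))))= -22 / 1978575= -0.00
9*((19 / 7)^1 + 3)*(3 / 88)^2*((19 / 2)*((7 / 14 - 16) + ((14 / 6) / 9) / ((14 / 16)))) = -233985 / 27104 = -8.63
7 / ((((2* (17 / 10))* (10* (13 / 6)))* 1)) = 0.10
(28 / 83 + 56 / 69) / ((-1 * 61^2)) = -6580 / 21310167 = -0.00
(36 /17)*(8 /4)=72 /17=4.24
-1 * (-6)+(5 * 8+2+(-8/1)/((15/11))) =42.13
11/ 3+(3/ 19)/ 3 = 212/ 57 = 3.72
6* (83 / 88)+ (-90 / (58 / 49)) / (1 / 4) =-380859 / 1276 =-298.48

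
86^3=636056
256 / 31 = 8.26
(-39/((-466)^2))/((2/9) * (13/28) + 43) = -0.00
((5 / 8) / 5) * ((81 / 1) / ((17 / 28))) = 567 / 34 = 16.68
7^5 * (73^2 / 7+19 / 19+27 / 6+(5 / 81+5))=2101535275 / 162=12972439.97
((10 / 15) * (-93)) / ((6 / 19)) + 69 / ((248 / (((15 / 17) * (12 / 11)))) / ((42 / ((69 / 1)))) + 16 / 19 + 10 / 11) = -16467457396 / 83944407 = -196.17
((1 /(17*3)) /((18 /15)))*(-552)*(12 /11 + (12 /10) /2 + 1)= -13616 /561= -24.27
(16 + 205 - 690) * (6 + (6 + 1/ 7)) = -5695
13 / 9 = 1.44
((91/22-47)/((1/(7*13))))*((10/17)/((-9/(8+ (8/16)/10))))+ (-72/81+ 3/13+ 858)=84879247/29172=2909.61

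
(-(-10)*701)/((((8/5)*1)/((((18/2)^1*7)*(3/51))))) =1104075/68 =16236.40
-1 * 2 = -2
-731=-731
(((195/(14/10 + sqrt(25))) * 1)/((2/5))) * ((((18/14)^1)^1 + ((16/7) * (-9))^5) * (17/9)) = -570155529913125/1075648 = -530057723.26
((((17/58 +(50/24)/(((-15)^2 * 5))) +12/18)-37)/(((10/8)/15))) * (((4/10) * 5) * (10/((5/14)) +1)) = -1128722/45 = -25082.71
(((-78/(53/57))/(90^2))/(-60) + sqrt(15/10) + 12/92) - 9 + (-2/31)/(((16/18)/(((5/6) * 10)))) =-9666586639/1020303000 + sqrt(6)/2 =-8.25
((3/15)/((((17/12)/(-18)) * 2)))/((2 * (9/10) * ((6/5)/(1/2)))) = -5/17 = -0.29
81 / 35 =2.31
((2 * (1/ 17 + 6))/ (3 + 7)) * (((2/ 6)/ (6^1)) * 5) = 0.34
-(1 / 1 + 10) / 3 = -11 / 3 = -3.67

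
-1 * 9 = -9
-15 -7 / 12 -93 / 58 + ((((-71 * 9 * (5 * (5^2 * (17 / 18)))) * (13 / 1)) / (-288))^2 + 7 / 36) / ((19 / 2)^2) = 111547842716381 / 868340736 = 128460.91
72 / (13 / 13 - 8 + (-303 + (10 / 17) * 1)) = -306 / 1315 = -0.23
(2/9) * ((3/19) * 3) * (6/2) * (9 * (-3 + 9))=324/19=17.05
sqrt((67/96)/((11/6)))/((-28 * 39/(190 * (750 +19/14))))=-999305 * sqrt(737)/336336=-80.66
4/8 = 1/2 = 0.50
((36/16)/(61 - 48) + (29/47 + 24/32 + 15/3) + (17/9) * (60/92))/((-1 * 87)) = -327659/3667833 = -0.09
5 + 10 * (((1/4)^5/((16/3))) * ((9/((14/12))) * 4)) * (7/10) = 10321/2048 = 5.04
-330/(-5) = 66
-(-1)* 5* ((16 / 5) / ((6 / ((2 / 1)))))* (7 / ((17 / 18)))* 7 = 4704 / 17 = 276.71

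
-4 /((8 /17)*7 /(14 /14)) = -17 /14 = -1.21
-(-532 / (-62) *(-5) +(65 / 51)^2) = 3328355 / 80631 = 41.28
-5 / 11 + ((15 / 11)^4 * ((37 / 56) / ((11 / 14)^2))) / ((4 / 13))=164012335 / 14172488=11.57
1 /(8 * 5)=1 /40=0.02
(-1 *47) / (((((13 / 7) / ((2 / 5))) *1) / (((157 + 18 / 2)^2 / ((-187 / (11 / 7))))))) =2590264 / 1105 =2344.13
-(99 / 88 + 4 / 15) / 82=-0.02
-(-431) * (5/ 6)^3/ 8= 53875/ 1728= 31.18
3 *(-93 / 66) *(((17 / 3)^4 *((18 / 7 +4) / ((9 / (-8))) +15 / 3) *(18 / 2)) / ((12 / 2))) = 137225003 / 24948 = 5500.44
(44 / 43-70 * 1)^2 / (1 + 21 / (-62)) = 545423672 / 75809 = 7194.71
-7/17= -0.41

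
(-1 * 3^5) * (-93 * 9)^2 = -170238267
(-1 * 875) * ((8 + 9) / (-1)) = 14875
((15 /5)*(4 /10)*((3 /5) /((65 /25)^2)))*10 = 180 /169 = 1.07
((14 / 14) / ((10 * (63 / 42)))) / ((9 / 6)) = 2 / 45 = 0.04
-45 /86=-0.52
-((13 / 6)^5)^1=-371293 / 7776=-47.75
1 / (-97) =-1 / 97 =-0.01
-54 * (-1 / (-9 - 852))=-18 / 287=-0.06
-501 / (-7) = 501 / 7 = 71.57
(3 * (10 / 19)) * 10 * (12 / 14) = 1800 / 133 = 13.53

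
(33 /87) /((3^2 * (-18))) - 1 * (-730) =3429529 /4698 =730.00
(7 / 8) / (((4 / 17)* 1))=119 / 32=3.72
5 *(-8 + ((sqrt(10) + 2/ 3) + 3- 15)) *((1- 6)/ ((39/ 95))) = 137750/ 117- 2375 *sqrt(10)/ 39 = 984.78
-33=-33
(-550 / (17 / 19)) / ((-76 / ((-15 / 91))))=-4125 / 3094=-1.33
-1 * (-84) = 84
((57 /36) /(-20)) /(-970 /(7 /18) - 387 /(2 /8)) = 133 /6791040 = 0.00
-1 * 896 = -896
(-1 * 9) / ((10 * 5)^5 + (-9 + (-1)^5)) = -9 / 312499990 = -0.00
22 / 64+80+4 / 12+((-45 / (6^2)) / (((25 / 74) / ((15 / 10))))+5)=38461 / 480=80.13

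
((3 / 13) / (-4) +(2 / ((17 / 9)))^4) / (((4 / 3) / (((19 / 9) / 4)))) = 32985197 / 69489472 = 0.47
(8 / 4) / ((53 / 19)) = 38 / 53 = 0.72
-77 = -77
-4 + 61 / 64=-195 / 64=-3.05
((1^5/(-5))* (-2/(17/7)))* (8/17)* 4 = 448/1445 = 0.31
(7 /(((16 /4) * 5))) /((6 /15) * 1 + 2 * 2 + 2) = 7 /128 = 0.05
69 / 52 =1.33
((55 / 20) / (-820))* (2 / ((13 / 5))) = -11 / 4264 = -0.00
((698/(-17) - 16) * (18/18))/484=-485/4114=-0.12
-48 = -48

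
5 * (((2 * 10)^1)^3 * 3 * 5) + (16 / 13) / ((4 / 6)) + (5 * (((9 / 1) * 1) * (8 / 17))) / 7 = 928207536 / 1547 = 600004.87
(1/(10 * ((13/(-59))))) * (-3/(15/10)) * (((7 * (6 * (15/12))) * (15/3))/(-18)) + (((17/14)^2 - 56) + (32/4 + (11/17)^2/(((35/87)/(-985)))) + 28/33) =-13171172633/12150138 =-1084.03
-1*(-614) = 614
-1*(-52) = 52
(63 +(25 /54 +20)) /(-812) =-4507 /43848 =-0.10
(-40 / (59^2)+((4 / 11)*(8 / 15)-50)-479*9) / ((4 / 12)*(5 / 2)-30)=5009401946 / 33504625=149.51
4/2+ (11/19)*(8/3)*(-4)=-238/57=-4.18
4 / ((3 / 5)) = 20 / 3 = 6.67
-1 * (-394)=394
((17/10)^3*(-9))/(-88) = 44217/88000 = 0.50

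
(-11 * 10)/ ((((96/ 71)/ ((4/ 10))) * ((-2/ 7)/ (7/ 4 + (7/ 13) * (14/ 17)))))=10600513/ 42432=249.82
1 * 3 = 3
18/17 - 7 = -101/17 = -5.94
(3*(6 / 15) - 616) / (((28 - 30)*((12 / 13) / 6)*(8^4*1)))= 19981 / 40960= 0.49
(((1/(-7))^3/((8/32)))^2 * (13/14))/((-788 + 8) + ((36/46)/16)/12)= -76544/472777094811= -0.00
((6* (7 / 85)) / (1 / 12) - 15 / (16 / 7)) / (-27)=287 / 12240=0.02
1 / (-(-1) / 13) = 13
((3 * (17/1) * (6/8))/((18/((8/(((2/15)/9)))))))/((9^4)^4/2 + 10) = 0.00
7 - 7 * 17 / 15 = -14 / 15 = -0.93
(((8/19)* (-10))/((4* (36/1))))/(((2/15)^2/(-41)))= 5125/76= 67.43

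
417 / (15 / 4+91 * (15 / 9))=5004 / 1865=2.68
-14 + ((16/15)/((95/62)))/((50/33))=-13.54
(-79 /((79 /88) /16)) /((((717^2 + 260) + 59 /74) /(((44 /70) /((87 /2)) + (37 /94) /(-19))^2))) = -0.00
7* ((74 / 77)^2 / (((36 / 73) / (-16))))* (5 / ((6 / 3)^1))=-3997480 / 7623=-524.40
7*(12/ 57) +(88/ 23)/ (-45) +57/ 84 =1138259/ 550620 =2.07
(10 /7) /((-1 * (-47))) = 10 /329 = 0.03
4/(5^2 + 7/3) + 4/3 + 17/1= 2273/123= 18.48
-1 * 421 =-421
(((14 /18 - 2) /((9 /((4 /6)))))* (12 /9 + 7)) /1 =-550 /729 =-0.75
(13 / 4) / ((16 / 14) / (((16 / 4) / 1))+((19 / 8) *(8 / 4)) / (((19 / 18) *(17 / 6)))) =1547 / 892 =1.73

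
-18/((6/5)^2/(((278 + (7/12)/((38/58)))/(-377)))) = 9.25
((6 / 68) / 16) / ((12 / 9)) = 9 / 2176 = 0.00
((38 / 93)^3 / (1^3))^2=3010936384 / 646990183449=0.00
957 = 957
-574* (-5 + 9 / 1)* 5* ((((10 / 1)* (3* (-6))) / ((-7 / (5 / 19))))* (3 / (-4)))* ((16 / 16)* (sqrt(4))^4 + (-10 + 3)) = 9963000 / 19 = 524368.42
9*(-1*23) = -207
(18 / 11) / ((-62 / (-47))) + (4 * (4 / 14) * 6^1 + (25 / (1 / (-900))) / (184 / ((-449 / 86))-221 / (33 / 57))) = 61013555007 / 983164721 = 62.06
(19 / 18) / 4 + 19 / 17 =1691 / 1224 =1.38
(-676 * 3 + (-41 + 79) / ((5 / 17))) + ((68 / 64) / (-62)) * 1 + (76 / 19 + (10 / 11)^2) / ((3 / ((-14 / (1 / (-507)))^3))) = 345287814885790867 / 600160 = 575326271137.35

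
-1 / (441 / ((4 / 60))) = -1 / 6615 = -0.00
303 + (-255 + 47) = 95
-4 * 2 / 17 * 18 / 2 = -4.24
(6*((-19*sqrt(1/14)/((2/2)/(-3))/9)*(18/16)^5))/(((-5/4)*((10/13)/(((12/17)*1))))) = -43755309*sqrt(14)/12185600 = -13.44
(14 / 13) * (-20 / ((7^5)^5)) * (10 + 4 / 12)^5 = -1145166040 / 605205109931209303092759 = -0.00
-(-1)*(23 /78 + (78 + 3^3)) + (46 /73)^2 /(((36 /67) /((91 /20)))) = 1354941379 /12469860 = 108.66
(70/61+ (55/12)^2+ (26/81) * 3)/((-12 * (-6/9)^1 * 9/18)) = 609191/105408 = 5.78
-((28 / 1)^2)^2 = -614656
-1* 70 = -70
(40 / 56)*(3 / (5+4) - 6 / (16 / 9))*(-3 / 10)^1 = 73 / 112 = 0.65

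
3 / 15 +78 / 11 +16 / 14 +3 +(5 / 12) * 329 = 148.52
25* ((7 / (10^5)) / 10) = 7 / 40000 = 0.00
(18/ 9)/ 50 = 1/ 25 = 0.04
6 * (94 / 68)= 141 / 17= 8.29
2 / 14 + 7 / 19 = 0.51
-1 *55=-55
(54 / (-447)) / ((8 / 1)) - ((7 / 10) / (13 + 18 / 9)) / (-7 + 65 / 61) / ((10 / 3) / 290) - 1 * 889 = -1197869879 / 1348450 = -888.33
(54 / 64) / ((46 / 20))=135 / 368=0.37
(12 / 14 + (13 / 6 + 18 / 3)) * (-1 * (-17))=6443 / 42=153.40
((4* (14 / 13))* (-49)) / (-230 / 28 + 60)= -38416 / 9425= -4.08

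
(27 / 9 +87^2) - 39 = 7533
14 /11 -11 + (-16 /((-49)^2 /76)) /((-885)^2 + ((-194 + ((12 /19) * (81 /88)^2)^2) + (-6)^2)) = -272203030244530644643 /27983487229958973251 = -9.73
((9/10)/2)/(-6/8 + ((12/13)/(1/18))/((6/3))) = 39/655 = 0.06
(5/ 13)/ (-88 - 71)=-5/ 2067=-0.00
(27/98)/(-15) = -9/490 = -0.02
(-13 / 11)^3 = -2197 / 1331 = -1.65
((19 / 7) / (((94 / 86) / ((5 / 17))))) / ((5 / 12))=9804 / 5593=1.75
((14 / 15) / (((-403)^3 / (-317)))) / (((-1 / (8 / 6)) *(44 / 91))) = -0.00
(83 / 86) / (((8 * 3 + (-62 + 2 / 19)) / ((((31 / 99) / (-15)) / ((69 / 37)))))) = 1808819 / 6344632800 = 0.00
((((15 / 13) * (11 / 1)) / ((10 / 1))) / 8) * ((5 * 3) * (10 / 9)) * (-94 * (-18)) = 116325 / 26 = 4474.04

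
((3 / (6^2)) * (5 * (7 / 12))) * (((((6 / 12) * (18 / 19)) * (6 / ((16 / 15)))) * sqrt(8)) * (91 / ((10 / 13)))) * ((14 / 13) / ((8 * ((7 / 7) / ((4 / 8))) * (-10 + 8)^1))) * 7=-1404585 * sqrt(2) / 38912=-51.05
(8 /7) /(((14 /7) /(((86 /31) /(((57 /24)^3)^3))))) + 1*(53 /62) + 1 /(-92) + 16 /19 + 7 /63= 104237670648542447 /57979234786139604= 1.80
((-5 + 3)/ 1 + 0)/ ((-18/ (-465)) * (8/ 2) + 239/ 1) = -310/ 37069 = -0.01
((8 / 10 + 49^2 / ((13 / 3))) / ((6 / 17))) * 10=613139 / 39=15721.51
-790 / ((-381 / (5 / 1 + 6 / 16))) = 16985 / 1524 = 11.15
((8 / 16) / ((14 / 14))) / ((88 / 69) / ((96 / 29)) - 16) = -414 / 12929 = -0.03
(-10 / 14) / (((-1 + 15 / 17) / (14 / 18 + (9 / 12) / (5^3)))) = 59959 / 12600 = 4.76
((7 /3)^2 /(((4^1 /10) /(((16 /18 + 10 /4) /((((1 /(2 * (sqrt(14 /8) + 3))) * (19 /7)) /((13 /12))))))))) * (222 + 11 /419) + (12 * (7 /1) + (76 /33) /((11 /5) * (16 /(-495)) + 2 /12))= 126518974855 * sqrt(7) /30952368 + 60107251186511 /2440078344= 35447.94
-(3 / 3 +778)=-779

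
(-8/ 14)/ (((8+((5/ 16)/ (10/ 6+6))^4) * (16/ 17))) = -77943554048/ 1027021301831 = -0.08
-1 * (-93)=93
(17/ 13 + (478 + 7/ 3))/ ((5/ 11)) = 206624/ 195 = 1059.61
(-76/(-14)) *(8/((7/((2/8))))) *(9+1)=760/49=15.51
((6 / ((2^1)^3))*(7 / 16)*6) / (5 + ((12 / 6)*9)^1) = 63 / 736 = 0.09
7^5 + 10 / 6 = 50426 / 3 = 16808.67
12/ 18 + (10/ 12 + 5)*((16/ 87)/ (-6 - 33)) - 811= -8248663/ 10179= -810.36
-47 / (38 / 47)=-2209 / 38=-58.13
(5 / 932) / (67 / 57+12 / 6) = 285 / 168692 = 0.00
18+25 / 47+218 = 11117 / 47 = 236.53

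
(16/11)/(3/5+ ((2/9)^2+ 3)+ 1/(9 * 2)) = 12960/33011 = 0.39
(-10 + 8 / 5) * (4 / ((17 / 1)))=-168 / 85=-1.98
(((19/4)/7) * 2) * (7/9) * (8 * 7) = 532/9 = 59.11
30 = 30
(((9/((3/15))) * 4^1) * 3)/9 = 60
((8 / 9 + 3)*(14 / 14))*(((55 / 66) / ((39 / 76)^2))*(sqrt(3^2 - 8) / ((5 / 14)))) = 1415120 / 41067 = 34.46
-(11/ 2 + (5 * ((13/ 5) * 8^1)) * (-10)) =2069/ 2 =1034.50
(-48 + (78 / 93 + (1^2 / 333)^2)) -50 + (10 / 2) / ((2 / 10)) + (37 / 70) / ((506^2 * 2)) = -72.16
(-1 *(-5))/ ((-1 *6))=-5/ 6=-0.83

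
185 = 185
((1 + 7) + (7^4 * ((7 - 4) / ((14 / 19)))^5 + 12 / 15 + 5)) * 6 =9025427223 / 560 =16116834.33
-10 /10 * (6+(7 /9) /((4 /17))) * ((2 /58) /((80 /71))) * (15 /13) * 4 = -23785 /18096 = -1.31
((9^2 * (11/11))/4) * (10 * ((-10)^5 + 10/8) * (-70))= 5669929125/4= 1417482281.25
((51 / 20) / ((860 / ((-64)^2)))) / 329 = 13056 / 353675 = 0.04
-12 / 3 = -4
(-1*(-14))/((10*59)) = 7/295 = 0.02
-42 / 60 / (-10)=7 / 100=0.07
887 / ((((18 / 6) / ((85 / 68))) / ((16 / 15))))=3548 / 9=394.22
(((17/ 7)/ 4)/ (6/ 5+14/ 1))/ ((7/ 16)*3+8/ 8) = 85/ 4921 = 0.02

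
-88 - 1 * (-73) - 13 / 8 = -133 / 8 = -16.62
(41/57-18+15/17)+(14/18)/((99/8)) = -4701242/287793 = -16.34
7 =7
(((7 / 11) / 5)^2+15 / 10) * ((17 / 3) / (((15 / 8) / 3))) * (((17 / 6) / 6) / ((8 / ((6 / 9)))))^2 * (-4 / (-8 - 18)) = 45066949 / 13760604000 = 0.00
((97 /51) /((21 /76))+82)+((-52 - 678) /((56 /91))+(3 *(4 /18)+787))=-1326755 /4284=-309.70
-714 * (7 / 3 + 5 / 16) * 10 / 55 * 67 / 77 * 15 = -2169795 / 484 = -4483.05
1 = 1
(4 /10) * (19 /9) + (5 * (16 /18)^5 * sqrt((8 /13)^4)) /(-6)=100189826 /149689215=0.67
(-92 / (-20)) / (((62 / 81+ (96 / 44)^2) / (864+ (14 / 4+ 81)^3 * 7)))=1523614896045 / 433264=3516597.03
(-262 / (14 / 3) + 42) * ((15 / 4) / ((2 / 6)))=-159.11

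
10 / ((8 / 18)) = 45 / 2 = 22.50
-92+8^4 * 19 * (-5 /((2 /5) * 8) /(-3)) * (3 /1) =121508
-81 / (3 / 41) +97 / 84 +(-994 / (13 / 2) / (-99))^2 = -51176597561 / 46378332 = -1103.46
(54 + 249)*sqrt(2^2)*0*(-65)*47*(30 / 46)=0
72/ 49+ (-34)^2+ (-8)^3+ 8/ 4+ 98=36528/ 49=745.47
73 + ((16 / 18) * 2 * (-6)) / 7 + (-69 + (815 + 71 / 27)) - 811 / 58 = 8836721 / 10962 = 806.12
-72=-72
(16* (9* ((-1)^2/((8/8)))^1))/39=48/13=3.69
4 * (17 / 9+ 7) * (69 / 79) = 7360 / 237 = 31.05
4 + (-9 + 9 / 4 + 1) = -7 / 4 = -1.75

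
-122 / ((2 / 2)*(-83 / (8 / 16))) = 0.73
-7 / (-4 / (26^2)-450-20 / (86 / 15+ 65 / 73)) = 1225757 / 79328429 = 0.02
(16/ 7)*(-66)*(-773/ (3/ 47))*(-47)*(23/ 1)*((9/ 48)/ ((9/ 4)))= -3456095368/ 21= -164575969.90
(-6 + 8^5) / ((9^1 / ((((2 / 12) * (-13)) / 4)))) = -212953 / 108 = -1971.79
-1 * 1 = -1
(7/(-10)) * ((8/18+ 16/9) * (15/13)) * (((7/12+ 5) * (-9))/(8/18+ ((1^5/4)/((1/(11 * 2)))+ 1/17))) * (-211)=-75703635/23881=-3170.04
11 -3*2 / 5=49 / 5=9.80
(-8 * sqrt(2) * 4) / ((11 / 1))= -32 * sqrt(2) / 11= -4.11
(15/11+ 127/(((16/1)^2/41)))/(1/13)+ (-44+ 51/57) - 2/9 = 114999347/481536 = 238.82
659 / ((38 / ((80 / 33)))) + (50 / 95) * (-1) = 1370 / 33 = 41.52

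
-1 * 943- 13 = -956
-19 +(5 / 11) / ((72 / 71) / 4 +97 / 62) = -1650617 / 88033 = -18.75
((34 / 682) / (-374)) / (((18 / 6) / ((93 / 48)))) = -1 / 11616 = -0.00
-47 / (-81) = 47 / 81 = 0.58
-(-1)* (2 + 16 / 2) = 10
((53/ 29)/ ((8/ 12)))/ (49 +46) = 159/ 5510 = 0.03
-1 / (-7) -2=-13 / 7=-1.86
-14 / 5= -2.80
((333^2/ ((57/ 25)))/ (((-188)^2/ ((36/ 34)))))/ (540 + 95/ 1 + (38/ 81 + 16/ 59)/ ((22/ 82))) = 437199288075/ 191370414560888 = 0.00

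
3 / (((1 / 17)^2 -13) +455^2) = 867 / 59826469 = 0.00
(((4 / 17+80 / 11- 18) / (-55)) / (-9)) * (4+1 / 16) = -1417 / 16456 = -0.09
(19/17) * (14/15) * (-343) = -91238/255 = -357.80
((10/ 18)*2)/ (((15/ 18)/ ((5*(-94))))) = -1880/ 3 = -626.67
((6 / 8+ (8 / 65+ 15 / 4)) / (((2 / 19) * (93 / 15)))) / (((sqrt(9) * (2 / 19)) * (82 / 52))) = 14.23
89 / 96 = 0.93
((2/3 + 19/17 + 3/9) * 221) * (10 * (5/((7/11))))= 257400/7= 36771.43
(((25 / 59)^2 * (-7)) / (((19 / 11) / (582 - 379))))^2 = 95440687890625 / 4374367321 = 21818.17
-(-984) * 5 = 4920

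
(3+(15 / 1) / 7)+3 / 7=39 / 7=5.57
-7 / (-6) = 7 / 6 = 1.17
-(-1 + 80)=-79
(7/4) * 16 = 28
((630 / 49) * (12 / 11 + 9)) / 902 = 4995 / 34727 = 0.14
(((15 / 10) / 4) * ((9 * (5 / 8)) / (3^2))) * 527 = 7905 / 64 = 123.52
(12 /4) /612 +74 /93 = 5063 /6324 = 0.80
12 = 12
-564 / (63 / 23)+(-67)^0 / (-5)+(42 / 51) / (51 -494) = -162979841 / 790755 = -206.11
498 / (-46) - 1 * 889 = -20696 / 23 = -899.83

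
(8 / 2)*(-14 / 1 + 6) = -32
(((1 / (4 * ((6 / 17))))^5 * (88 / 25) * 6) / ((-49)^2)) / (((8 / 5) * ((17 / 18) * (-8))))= -918731 / 7080837120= -0.00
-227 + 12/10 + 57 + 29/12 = -9983/60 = -166.38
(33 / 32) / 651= 11 / 6944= 0.00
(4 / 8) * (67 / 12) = 2.79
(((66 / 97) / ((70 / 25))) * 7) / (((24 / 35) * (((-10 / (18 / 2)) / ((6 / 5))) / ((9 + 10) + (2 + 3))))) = -6237 / 97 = -64.30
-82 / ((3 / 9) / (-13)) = 3198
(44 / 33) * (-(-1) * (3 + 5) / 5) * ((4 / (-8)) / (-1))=16 / 15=1.07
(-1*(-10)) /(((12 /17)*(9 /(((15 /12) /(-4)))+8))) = -425 /624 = -0.68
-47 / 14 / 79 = -47 / 1106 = -0.04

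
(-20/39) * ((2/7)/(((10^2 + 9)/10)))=-400/29757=-0.01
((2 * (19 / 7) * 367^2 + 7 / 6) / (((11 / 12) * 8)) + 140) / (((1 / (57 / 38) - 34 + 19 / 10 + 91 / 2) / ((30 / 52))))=6919258725 / 1689688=4094.99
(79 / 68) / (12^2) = 79 / 9792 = 0.01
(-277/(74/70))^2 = 93993025/1369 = 68658.16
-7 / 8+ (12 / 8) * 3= 29 / 8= 3.62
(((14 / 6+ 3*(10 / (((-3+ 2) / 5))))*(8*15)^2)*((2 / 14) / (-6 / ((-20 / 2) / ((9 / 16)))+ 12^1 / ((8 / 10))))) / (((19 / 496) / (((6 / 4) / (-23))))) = 42187776000 / 1251131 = 33719.71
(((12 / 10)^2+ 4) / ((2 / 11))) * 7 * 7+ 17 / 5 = 36737 / 25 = 1469.48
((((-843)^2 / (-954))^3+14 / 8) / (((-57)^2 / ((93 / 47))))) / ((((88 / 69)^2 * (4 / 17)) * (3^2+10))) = -411742274772030265647 / 11893278596384768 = -34619.75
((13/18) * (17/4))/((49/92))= 5083/882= 5.76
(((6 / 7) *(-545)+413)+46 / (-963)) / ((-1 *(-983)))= -0.06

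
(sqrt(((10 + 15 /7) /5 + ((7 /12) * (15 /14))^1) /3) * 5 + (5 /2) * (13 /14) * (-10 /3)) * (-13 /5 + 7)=-715 /21 + 11 * sqrt(798) /14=-11.85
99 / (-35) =-99 / 35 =-2.83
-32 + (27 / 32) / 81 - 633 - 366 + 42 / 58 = -2868259 / 2784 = -1030.27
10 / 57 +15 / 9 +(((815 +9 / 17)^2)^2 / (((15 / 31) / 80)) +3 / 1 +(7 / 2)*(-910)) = 348168499841522366635 / 4760697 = 73133933926381.45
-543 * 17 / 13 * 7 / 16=-64617 / 208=-310.66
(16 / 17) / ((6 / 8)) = 64 / 51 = 1.25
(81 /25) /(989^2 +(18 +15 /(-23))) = 1863 /562429550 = 0.00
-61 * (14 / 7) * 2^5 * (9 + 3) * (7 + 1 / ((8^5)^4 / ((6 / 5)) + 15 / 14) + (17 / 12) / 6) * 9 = -123113754415378284735702624 / 40352252661239644205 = -3050976.00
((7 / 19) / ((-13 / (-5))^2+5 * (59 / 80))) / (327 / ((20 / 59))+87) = 8000 / 238577319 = 0.00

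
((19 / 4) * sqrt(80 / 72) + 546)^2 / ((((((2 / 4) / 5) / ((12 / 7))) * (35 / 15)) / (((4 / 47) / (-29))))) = -429323140 / 66787 -355680 * sqrt(10) / 9541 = -6546.13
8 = 8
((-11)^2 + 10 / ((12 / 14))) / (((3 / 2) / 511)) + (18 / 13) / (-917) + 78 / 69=111528366136 / 2467647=45196.24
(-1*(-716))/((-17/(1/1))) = -716/17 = -42.12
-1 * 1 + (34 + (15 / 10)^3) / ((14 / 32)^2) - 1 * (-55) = 12214 / 49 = 249.27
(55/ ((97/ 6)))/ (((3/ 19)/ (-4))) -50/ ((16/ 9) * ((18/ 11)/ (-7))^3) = 1063754285/ 502848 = 2115.46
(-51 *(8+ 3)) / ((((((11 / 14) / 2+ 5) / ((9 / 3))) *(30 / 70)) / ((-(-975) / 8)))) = -26801775 / 302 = -88747.60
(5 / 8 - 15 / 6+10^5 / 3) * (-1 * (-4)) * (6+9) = 3999775 / 2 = 1999887.50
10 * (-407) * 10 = -40700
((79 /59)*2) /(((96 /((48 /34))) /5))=0.20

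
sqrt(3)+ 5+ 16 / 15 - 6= 1 / 15+ sqrt(3)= 1.80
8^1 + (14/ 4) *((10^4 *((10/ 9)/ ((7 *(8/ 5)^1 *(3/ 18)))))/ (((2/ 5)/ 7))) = 1093774/ 3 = 364591.33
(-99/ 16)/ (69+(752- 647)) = -33/ 928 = -0.04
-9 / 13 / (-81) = 1 / 117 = 0.01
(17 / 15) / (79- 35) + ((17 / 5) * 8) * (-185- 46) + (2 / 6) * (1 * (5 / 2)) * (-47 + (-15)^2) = -269933 / 44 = -6134.84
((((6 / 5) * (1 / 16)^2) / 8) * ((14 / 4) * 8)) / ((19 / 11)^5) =3382071 / 3169406720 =0.00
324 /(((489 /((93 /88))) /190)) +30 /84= 3348595 /25102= 133.40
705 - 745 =-40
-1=-1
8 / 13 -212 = -2748 / 13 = -211.38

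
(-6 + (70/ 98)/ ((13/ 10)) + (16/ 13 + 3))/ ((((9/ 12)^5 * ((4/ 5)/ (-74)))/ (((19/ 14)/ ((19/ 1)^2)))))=1752320/ 980343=1.79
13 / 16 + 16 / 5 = 321 / 80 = 4.01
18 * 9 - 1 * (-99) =261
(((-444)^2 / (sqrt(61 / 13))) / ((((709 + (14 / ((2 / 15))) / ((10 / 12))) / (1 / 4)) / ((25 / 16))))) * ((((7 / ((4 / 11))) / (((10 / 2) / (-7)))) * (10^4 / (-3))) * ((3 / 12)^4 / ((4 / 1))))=1383545625 * sqrt(793) / 10431488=3734.94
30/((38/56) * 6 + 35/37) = 15540/2599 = 5.98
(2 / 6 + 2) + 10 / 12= 3.17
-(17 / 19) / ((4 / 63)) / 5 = -2.82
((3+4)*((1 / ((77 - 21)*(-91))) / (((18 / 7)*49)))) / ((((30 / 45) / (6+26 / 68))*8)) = -31 / 2376192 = -0.00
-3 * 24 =-72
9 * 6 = 54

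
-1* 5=-5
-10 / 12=-5 / 6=-0.83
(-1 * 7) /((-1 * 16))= 7 /16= 0.44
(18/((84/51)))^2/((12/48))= 477.73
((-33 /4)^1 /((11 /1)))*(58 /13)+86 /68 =-460 /221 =-2.08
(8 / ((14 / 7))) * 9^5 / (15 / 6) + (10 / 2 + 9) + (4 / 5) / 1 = 472466 / 5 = 94493.20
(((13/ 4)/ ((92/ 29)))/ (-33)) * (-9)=1131/ 4048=0.28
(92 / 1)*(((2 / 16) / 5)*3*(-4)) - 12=-198 / 5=-39.60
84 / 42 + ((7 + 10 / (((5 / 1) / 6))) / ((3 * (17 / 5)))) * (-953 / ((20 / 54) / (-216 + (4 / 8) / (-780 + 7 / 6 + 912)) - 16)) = 143156728903 / 1267570694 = 112.94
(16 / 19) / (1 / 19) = 16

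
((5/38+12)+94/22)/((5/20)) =13714/209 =65.62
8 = 8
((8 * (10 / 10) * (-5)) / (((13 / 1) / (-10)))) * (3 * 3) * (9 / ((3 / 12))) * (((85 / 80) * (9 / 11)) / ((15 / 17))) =9821.96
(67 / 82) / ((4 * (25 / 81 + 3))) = 81 / 1312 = 0.06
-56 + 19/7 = -373/7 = -53.29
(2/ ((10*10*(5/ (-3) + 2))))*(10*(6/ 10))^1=9/ 25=0.36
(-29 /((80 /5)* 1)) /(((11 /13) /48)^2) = -705744 /121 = -5832.60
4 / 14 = 2 / 7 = 0.29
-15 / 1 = -15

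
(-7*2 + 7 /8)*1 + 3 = -81 /8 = -10.12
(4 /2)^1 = 2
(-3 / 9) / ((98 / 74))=-37 / 147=-0.25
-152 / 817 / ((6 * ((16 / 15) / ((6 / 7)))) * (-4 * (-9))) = -5 / 7224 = -0.00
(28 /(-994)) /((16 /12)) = -3 /142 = -0.02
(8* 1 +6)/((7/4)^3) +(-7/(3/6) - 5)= -16.39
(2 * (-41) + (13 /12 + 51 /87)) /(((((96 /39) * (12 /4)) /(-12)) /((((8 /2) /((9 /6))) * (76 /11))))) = 2405.05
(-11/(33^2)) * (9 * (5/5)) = -1/11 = -0.09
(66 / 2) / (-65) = -33 / 65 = -0.51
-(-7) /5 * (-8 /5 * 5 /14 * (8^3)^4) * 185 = -10170482556928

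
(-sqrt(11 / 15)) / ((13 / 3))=-sqrt(165) / 65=-0.20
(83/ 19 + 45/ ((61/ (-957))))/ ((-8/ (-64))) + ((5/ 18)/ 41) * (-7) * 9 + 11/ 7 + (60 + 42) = -3665467229/ 665266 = -5509.78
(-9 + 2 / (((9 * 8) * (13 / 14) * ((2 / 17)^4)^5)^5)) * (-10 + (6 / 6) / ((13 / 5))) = -2329658969790828832428977451089090137611267567086440645829669090296782945685808761040581703070960689661829843115430391716351468875 / 184987417034321908730908859261350724807688192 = -12593607755270144544262320000000000000000000000000000000000000000000000000000000000000.00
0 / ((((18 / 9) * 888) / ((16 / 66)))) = 0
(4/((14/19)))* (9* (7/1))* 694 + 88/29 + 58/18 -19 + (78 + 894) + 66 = 62215420/261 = 238373.26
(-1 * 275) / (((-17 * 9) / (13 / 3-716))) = -587125 / 459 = -1279.14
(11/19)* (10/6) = 55/57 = 0.96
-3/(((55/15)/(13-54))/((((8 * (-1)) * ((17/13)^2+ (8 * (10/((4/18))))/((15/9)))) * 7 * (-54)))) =41055689808/1859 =22084825.07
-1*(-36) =36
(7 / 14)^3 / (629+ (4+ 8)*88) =1 / 13480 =0.00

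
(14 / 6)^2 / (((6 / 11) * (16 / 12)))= 539 / 72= 7.49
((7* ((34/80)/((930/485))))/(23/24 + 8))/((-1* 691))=-11543/46055150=-0.00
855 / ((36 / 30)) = 1425 / 2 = 712.50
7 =7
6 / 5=1.20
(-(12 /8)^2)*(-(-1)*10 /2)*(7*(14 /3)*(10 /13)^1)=-3675 /13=-282.69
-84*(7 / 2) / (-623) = 0.47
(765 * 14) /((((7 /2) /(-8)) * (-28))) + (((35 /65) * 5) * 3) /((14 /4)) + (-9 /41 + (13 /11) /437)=15717741560 /17934917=876.38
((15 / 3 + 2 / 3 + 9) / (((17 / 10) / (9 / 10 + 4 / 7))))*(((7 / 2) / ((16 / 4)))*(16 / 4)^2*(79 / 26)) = 540.01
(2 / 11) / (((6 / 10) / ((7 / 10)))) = 7 / 33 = 0.21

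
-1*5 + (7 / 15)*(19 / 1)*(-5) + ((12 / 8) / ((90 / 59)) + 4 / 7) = -47.78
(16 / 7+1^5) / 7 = 23 / 49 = 0.47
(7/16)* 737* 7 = 36113/16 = 2257.06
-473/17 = -27.82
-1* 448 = -448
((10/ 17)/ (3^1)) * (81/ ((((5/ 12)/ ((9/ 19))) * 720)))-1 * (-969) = 3129951/ 3230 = 969.03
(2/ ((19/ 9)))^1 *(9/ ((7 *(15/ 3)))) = 162/ 665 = 0.24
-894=-894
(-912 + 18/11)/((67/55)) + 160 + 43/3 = -115169/201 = -572.98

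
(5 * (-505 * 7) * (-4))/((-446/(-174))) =6150900/223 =27582.51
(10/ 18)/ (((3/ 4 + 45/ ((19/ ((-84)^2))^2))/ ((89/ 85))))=128516/ 1371137891139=0.00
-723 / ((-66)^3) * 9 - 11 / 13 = -113995 / 138424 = -0.82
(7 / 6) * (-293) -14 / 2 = -2093 / 6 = -348.83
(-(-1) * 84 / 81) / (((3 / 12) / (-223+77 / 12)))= -72772 / 81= -898.42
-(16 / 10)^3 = -512 / 125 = -4.10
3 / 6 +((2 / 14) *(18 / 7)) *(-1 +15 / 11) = 683 / 1078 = 0.63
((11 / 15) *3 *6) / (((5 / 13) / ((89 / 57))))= 25454 / 475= 53.59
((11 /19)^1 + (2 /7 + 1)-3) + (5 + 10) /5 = 248 /133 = 1.86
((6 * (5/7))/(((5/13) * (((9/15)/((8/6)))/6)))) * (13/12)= 3380/21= 160.95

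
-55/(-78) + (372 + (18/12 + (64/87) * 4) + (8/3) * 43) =491.81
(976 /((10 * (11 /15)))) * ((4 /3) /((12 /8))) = 3904 /33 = 118.30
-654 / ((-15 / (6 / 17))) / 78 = 218 / 1105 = 0.20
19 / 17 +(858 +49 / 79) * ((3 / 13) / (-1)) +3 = -3387491 / 17459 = -194.03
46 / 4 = 23 / 2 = 11.50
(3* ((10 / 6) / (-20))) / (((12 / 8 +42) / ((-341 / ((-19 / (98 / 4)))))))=-16709 / 6612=-2.53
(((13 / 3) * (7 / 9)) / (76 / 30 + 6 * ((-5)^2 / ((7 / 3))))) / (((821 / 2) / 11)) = 35035 / 25920612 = 0.00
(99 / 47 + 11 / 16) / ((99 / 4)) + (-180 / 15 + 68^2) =4612.11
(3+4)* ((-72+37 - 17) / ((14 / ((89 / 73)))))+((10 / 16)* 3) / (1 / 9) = -8657 / 584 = -14.82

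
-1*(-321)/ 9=107/ 3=35.67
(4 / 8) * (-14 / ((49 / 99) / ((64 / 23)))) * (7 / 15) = -2112 / 115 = -18.37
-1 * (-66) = 66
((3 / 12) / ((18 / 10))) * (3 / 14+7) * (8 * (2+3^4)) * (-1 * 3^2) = -41915 / 7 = -5987.86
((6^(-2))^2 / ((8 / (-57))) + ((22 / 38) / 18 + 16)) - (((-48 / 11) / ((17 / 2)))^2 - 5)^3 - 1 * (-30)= 427594054600047787151 / 2807869852669723776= 152.28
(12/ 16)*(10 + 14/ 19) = 153/ 19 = 8.05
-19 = -19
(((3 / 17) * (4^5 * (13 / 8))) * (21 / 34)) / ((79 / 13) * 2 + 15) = 681408 / 102017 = 6.68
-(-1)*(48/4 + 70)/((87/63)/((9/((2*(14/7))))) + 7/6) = 30996/673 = 46.06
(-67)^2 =4489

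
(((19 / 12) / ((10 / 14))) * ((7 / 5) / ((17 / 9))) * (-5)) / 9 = -931 / 1020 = -0.91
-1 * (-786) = 786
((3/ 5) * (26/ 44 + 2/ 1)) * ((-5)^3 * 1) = -4275/ 22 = -194.32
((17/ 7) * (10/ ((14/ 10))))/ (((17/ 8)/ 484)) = 193600/ 49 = 3951.02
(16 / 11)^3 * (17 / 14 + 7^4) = 68876288 / 9317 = 7392.54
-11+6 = -5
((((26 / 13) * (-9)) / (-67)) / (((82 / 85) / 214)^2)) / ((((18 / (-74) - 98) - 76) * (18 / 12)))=-12242415700 / 242035423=-50.58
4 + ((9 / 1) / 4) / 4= 73 / 16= 4.56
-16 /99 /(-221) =16 /21879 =0.00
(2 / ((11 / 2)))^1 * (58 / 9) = 232 / 99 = 2.34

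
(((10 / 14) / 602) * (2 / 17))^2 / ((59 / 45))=1125 / 75697044899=0.00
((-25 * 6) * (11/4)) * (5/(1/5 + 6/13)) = -268125/86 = -3117.73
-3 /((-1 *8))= 3 /8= 0.38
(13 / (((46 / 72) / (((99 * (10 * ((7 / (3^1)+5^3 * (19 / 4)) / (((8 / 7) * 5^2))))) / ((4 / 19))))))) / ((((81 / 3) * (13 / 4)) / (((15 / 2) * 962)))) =164138724.75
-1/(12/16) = -4/3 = -1.33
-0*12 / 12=0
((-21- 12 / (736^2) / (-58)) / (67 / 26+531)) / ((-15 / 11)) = 7862446449 / 272416887040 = 0.03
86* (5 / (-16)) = -26.88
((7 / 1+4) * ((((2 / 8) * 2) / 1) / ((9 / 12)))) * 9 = 66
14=14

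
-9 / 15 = -3 / 5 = -0.60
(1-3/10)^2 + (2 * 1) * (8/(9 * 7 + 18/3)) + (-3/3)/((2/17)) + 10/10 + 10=22231/6900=3.22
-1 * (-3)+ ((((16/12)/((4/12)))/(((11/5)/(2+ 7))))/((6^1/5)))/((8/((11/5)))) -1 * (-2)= 35/4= 8.75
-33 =-33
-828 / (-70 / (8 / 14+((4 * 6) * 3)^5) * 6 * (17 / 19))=17756739114108 / 4165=4263322716.47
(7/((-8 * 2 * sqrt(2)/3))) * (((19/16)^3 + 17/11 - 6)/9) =876785 * sqrt(2)/4325376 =0.29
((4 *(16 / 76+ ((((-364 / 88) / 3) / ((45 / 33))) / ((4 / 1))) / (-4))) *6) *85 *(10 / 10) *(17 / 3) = 2164321 / 684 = 3164.21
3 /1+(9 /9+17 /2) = 25 /2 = 12.50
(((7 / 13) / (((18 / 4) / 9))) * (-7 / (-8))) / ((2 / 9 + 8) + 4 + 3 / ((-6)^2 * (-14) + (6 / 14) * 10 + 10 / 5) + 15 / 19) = 0.07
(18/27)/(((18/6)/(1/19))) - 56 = -9574/171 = -55.99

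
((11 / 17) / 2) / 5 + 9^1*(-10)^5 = -899999.94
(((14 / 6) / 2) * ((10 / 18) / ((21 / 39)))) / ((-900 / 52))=-169 / 2430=-0.07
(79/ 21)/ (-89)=-79/ 1869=-0.04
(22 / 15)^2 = 484 / 225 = 2.15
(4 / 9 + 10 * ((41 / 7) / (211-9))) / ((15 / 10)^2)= 18692 / 57267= 0.33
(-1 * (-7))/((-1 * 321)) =-7/321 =-0.02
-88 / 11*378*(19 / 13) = -57456 / 13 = -4419.69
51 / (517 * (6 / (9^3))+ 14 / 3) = 12393 / 2168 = 5.72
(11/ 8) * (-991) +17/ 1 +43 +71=-9853/ 8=-1231.62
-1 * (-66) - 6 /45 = 988 /15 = 65.87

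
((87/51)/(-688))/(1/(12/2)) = -87/5848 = -0.01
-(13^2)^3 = -4826809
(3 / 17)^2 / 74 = 9 / 21386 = 0.00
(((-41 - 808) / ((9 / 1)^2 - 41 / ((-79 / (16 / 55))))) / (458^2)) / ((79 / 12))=-140085 / 18490749041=-0.00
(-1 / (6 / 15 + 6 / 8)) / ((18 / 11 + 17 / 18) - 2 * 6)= 792 / 8579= 0.09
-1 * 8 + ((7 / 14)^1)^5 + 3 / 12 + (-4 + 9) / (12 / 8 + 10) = -5361 / 736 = -7.28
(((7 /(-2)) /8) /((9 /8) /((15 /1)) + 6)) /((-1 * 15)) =7 /1458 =0.00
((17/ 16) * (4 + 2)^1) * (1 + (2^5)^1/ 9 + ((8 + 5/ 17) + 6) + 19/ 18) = 6091/ 48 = 126.90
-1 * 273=-273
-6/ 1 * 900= -5400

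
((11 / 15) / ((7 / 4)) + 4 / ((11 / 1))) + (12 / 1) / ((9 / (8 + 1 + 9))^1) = 28624 / 1155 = 24.78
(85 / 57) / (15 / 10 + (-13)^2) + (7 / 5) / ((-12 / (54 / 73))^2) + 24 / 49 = 51146120611 / 101508177540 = 0.50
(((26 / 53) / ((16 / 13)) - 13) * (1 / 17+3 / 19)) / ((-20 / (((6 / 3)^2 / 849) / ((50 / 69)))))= 860223 / 968935400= 0.00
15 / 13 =1.15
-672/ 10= -336/ 5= -67.20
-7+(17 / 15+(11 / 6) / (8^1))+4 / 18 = -3899 / 720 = -5.42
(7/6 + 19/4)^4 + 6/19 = 482946355/393984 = 1225.80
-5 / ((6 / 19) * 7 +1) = -95 / 61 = -1.56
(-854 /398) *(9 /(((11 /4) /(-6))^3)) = 53125632 /264869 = 200.57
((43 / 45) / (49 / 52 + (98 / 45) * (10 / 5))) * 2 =4472 / 12397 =0.36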